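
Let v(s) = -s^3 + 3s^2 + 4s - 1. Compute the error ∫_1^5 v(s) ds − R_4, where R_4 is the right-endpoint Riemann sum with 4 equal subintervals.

22

Exact integral: ∫_1^5 v(s) ds = 12.
R_4 = -10.
Error = 12 − (-10) = 22.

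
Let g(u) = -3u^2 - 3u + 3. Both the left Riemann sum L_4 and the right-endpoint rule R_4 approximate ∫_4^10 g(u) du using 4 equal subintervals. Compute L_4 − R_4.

405

L_4 = -848.25.
R_4 = -1253.25.
L_4 − R_4 = 405.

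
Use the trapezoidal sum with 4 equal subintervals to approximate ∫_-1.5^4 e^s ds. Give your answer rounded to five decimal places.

Δs = (4 − (-1.5))/4 = 1.375.
f(-1.5) ≈ 0.22313, f(-0.125) ≈ 0.88250, f(1.25) ≈ 3.49034, f(2.625) ≈ 13.80457, f(4) ≈ 54.59815.
T_4 = (Δs/2)·[f(s_0) + 2f(s_1) + 2f(s_2) + 2f(s_3) + f(s_4)].
Sum ≈ 62.68357.

62.68357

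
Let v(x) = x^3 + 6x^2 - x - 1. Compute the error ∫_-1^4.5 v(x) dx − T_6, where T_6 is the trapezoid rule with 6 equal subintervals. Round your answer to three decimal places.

Exact integral: ∫_-1^4.5 v(x) dx = 271.390625.
T_6 ≈ 280.05599.
Error ≈ 271.390625 − 280.05599 ≈ -8.665.

-8.665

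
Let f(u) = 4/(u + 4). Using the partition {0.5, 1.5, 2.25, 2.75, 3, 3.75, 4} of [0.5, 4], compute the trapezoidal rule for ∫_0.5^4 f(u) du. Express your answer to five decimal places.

Subinterval widths: 1, 0.75, 0.5, 0.25, 0.75, 0.25.
f(0.5) = 8/9, f(1.5) = 8/11, f(2.25) = 0.64, f(2.75) = 16/27, f(3) = 4/7, f(3.75) = 16/31, f(4) = 0.5.
On each subinterval the trapezoid contributes (Δu_i/2)·[f(u_{i-1}) + f(u_i)].
Sum ≈ 2.30931.

2.30931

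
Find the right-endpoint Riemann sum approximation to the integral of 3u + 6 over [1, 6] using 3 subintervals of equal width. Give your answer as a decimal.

95

Δu = (6 − 1)/3 = 5/3.
Right endpoints: 8/3, 13/3, 6.
f(8/3) = 14, f(13/3) = 19, f(6) = 24.
Sum = Δu · [f(8/3) + f(13/3) + f(6)].
Sum = 95.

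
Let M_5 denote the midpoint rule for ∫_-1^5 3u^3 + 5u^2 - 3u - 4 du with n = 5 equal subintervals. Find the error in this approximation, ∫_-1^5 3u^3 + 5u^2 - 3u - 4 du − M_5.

16.56

Exact integral: ∫_-1^5 f(u) du = 618.
M_5 = 601.44.
Error = 618 − 601.44 = 16.56.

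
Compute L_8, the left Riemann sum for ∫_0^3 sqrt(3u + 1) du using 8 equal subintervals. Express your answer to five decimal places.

6.38785

Δu = (3 − 0)/8 = 0.375.
Left endpoints: 0, 0.375, 0.75, 1.125, 1.5, 1.875, 2.25, 2.625.
f(0) ≈ 1.00000, f(0.375) ≈ 1.45774, f(0.75) ≈ 1.80278, f(1.125) ≈ 2.09165, f(1.5) ≈ 2.34521, f(1.875) ≈ 2.57391, f(2.25) ≈ 2.78388, f(2.625) ≈ 2.97909.
Sum = Δu · [f(0) + f(0.375) + f(0.75) + ...].
Sum ≈ 6.38785.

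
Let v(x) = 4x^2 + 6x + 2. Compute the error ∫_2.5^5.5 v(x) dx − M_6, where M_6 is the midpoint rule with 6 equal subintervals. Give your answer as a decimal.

Exact integral: ∫_2.5^5.5 v(x) dx = 279.
M_6 = 278.75.
Error = 279 − 278.75 = 0.25.

0.25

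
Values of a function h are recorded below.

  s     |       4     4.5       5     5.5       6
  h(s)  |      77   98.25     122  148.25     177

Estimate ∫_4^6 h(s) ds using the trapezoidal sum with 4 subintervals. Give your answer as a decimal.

Δs = 0.5.
T_4 = (0.5/2)·[77 + 2·98.25 + 2·122 + 2·148.25 + 177] = 247.75.

247.75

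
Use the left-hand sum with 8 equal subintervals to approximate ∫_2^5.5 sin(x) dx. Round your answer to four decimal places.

Δx = (5.5 − 2)/8 = 0.4375.
Left endpoints: 2, 2.4375, 2.875, 3.3125, 3.75, 4.1875, 4.625, 5.0625.
f(2) ≈ 0.9093, f(2.4375) ≈ 0.6473, f(2.875) ≈ 0.2634, f(3.3125) ≈ -0.1701, f(3.75) ≈ -0.5716, f(4.1875) ≈ -0.8654, f(4.625) ≈ -0.9962, f(5.0625) ≈ -0.9393.
Sum = Δx · [f(2) + f(2.4375) + f(2.875) + ...].
Sum ≈ -0.7536.

-0.7536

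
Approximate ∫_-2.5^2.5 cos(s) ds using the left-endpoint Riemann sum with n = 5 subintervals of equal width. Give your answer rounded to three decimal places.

Δs = (2.5 − (-2.5))/5 = 1.
Left endpoints: -2.5, -1.5, -0.5, 0.5, 1.5.
f(-2.5) ≈ -0.801, f(-1.5) ≈ 0.071, f(-0.5) ≈ 0.878, f(0.5) ≈ 0.878, f(1.5) ≈ 0.071.
Sum = Δs · [f(-2.5) + f(-1.5) + f(-0.5) + f(0.5) + f(1.5)].
Sum ≈ 1.095.

1.095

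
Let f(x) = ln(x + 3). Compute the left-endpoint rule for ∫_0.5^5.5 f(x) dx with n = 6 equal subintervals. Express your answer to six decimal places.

8.426485

Δx = (5.5 − 0.5)/6 = 5/6.
Left endpoints: 0.5, 4/3, 13/6, 3, 23/6, 14/3.
f(0.5) ≈ 1.252763, f(4/3) ≈ 1.466337, f(13/6) ≈ 1.642228, f(3) ≈ 1.791759, f(23/6) ≈ 1.921813, f(14/3) ≈ 2.036882.
Sum = Δx · [f(0.5) + f(4/3) + f(13/6) + ...].
Sum ≈ 8.426485.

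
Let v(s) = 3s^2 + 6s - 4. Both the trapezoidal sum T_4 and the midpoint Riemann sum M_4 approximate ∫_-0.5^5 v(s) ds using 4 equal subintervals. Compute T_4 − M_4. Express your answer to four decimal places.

T_4 = 182.57421875.
M_4 ≈ 174.775391.
T_4 − M_4 ≈ 7.7988.

7.7988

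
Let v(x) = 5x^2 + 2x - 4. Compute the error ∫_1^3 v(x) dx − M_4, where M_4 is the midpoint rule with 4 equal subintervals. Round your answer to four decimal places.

0.2083

Exact integral: ∫_1^3 v(x) dx ≈ 43.333333.
M_4 = 43.125.
Error ≈ 43.333333 − 43.125 ≈ 0.2083.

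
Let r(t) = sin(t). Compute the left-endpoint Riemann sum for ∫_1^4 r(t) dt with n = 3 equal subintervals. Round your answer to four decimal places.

1.8919

Δt = (4 − 1)/3 = 1.
Left endpoints: 1, 2, 3.
r(1) ≈ 0.8415, r(2) ≈ 0.9093, r(3) ≈ 0.1411.
Sum = Δt · [r(1) + r(2) + r(3)].
Sum ≈ 1.8919.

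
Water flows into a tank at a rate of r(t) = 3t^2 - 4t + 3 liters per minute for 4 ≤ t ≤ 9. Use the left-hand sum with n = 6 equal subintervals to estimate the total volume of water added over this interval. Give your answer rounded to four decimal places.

Δt = (9 − 4)/6 = 5/6.
Left endpoints: 4, 29/6, 17/3, 6.5, 22/3, 49/6.
r(4) = 35, r(29/6) = 53.75, r(17/3) = 230/3, r(6.5) = 103.75, r(22/3) = 135, r(49/6) = 2045/12.
Sum = Δt · [r(4) + r(29/6) + r(17/3) + ...].
Sum ≈ 478.8194.

478.8194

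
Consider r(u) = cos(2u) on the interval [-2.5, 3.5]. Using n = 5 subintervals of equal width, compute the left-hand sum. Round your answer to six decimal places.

-0.352576

Δu = (3.5 − (-2.5))/5 = 1.2.
Left endpoints: -2.5, -1.3, -0.1, 1.1, 2.3.
r(-2.5) ≈ 0.283662, r(-1.3) ≈ -0.856889, r(-0.1) ≈ 0.980067, r(1.1) ≈ -0.588501, r(2.3) ≈ -0.112153.
Sum = Δu · [r(-2.5) + r(-1.3) + r(-0.1) + r(1.1) + r(2.3)].
Sum ≈ -0.352576.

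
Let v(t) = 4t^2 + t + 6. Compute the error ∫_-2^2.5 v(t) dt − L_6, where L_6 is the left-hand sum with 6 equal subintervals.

Exact integral: ∫_-2^2.5 v(t) dt = 59.625.
L_6 = 56.25.
Error = 59.625 − 56.25 = 3.375.

3.375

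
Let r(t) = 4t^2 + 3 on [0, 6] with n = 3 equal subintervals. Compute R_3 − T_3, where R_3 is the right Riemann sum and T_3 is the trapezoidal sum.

R_3 = 466.
T_3 = 322.
R_3 − T_3 = 144.

144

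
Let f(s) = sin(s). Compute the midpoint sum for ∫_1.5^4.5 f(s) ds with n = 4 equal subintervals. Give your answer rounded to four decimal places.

0.2882

Δs = (4.5 − 1.5)/4 = 0.75.
Midpoints: 1.875, 2.625, 3.375, 4.125.
f(1.875) ≈ 0.9541, f(2.625) ≈ 0.4939, f(3.375) ≈ -0.2313, f(4.125) ≈ -0.8324.
Sum = Δs · [f(1.875) + f(2.625) + f(3.375) + f(4.125)].
Sum ≈ 0.2882.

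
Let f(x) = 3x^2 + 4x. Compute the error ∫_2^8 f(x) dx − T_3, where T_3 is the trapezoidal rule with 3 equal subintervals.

Exact integral: ∫_2^8 f(x) dx = 624.
T_3 = 636.
Error = 624 − 636 = -12.

-12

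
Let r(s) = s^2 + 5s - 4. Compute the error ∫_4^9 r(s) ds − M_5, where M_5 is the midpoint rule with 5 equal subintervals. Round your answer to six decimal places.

Exact integral: ∫_4^9 r(s) ds ≈ 364.16666667.
M_5 = 363.75.
Error ≈ 364.16666667 − 363.75 ≈ 0.416667.

0.416667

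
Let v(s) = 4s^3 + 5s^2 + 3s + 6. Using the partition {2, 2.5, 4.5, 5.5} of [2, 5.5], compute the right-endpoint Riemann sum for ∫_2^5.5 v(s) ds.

1863.375

Subinterval widths: 0.5, 2, 1.
Right endpoints: 2.5, 4.5, 5.5.
v(2.5) = 107.25, v(4.5) = 485.25, v(5.5) = 839.25.
Sum = Σ Δs_i · v(s_i).
Sum = 1863.375.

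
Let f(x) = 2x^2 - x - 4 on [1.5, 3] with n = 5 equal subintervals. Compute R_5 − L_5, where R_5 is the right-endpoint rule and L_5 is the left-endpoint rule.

R_5 = 8.22.
L_5 = 4.62.
R_5 − L_5 = 3.6.

3.6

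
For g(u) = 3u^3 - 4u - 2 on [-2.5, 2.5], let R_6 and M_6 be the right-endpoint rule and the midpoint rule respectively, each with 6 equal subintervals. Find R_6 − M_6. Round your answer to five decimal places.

30.72917

R_6 ≈ 20.7291667.
M_6 = -10.
R_6 − M_6 ≈ 30.72917.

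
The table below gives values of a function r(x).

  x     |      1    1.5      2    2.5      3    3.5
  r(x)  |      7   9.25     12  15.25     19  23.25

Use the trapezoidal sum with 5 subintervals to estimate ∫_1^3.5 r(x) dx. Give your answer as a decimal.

Δx = 0.5.
T_5 = (0.5/2)·[7 + 2·9.25 + 2·12 + 2·15.25 + 2·19 + 23.25] = 35.3125.

35.3125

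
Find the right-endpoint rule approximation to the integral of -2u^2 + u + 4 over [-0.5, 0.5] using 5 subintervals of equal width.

3.92

Δu = (0.5 − (-0.5))/5 = 0.2.
Right endpoints: -0.3, -0.1, 0.1, 0.3, 0.5.
f(-0.3) = 3.52, f(-0.1) = 3.88, f(0.1) = 4.08, f(0.3) = 4.12, f(0.5) = 4.
Sum = Δu · [f(-0.3) + f(-0.1) + f(0.1) + f(0.3) + f(0.5)].
Sum = 3.92.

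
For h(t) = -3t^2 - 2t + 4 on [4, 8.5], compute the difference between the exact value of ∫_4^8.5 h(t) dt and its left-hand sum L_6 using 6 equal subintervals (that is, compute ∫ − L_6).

Exact integral: ∫_4^8.5 h(t) dt = -588.375.
L_6 = -522.984375.
Error = -588.375 − (-522.984375) = -65.390625.

-65.390625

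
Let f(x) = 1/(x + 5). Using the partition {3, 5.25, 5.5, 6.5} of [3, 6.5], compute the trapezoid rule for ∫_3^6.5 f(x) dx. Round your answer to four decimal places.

0.3656

Subinterval widths: 2.25, 0.25, 1.
f(3) = 0.125, f(5.25) = 4/41, f(5.5) = 2/21, f(6.5) = 2/23.
On each subinterval the trapezoid contributes (Δx_i/2)·[f(x_{i-1}) + f(x_i)].
Sum ≈ 0.3656.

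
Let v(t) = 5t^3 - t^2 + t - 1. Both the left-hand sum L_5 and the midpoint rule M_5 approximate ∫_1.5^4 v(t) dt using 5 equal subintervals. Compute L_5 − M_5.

-66.6796875

L_5 = 229.0625.
M_5 = 295.7421875.
L_5 − M_5 = -66.6796875.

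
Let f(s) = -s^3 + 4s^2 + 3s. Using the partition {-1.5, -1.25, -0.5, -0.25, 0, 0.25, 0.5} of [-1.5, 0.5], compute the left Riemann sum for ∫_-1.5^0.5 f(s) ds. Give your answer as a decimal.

Subinterval widths: 0.25, 0.75, 0.25, 0.25, 0.25, 0.25.
Left endpoints: -1.5, -1.25, -0.5, -0.25, 0, 0.25.
f(-1.5) = 7.875, f(-1.25) = 4.453125, f(-0.5) = -0.375, f(-0.25) = -0.484375, f(0) = 0, f(0.25) = 0.984375.
Sum = Σ Δs_i · f(s_i).
Sum = 5.33984375.

5.33984375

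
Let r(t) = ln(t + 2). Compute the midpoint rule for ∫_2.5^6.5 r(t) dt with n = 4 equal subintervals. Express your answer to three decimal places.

7.427

Δt = (6.5 − 2.5)/4 = 1.
Midpoints: 3, 4, 5, 6.
r(3) ≈ 1.609, r(4) ≈ 1.792, r(5) ≈ 1.946, r(6) ≈ 2.079.
Sum = Δt · [r(3) + r(4) + r(5) + r(6)].
Sum ≈ 7.427.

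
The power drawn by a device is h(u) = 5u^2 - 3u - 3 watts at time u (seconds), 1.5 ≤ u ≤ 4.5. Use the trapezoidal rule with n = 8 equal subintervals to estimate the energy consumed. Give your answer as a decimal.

Δu = (4.5 − 1.5)/8 = 0.375.
h(1.5) = 3.75, h(1.875) = 8.953125, h(2.25) = 15.5625, h(2.625) = 23.578125, h(3) = 33, h(3.375) = 43.828125, h(3.75) = 56.0625, h(4.125) = 69.703125, h(4.5) = 84.75.
T_8 = (Δu/2)·[h(u_0) + 2h(u_1) + ... + 2h(u_{7}) + h(u_8)].
Sum = 110.6015625.

110.6015625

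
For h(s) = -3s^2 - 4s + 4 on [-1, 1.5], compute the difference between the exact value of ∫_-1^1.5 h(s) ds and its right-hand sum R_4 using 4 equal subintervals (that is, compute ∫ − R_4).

4.78515625

Exact integral: ∫_-1^1.5 h(s) ds = 3.125.
R_4 = -1.66015625.
Error = 3.125 − (-1.66015625) = 4.78515625.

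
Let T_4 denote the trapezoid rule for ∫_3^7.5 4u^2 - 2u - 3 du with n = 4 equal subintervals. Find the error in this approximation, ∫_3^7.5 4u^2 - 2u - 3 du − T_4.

Exact integral: ∫_3^7.5 f(u) du = 465.75.
T_4 = 469.546875.
Error = 465.75 − 469.546875 = -3.796875.

-3.796875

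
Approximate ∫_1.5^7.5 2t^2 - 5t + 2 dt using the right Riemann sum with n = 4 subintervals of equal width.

Δt = (7.5 − 1.5)/4 = 1.5.
Right endpoints: 3, 4.5, 6, 7.5.
f(3) = 5, f(4.5) = 20, f(6) = 44, f(7.5) = 77.
Sum = Δt · [f(3) + f(4.5) + f(6) + f(7.5)].
Sum = 219.

219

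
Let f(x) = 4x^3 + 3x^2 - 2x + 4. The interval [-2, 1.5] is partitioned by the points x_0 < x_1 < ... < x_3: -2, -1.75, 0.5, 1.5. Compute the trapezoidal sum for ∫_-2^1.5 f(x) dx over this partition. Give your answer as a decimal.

10.09375

Subinterval widths: 0.25, 2.25, 1.
f(-2) = -12, f(-1.75) = -4.75, f(0.5) = 4.25, f(1.5) = 21.25.
On each subinterval the trapezoid contributes (Δx_i/2)·[f(x_{i-1}) + f(x_i)].
Sum = 10.09375.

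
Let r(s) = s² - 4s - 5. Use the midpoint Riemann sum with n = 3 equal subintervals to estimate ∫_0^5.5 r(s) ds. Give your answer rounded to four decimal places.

-34.0822

Δs = (5.5 − 0)/3 = 11/6.
Midpoints: 11/12, 2.75, 55/12.
r(11/12) = -1127/144, r(2.75) = -8.4375, r(55/12) = -335/144.
Sum = Δs · [r(11/12) + r(2.75) + r(55/12)].
Sum ≈ -34.0822.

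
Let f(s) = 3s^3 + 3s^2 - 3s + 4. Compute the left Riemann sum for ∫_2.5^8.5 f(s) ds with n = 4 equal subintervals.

Δs = (8.5 − 2.5)/4 = 1.5.
Left endpoints: 2.5, 4, 5.5, 7.
f(2.5) = 62.125, f(4) = 232, f(5.5) = 577.375, f(7) = 1159.
Sum = Δs · [f(2.5) + f(4) + f(5.5) + f(7)].
Sum = 3045.75.

3045.75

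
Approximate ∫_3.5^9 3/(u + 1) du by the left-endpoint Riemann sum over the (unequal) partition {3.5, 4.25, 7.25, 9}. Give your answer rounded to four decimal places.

2.8506

Subinterval widths: 0.75, 3, 1.75.
Left endpoints: 3.5, 4.25, 7.25.
f(3.5) = 2/3, f(4.25) = 4/7, f(7.25) = 4/11.
Sum = Σ Δu_i · f(u_i).
Sum ≈ 2.8506.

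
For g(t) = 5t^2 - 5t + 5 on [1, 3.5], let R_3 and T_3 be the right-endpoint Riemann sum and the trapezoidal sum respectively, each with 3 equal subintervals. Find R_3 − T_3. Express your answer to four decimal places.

R_3 ≈ 73.842593.
T_3 ≈ 55.613426.
R_3 − T_3 ≈ 18.2292.

18.2292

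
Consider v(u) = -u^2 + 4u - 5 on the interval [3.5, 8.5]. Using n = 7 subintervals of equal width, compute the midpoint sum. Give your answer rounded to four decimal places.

Δu = (8.5 − 3.5)/7 = 5/7.
Midpoints: 27/7, 32/7, 37/7, 6, 47/7, 52/7, 57/7.
v(27/7) = -218/49, v(32/7) = -373/49, v(37/7) = -578/49, v(6) = -17, v(47/7) = -1138/49, v(52/7) = -1493/49, v(57/7) = -1898/49.
Sum = Δu · [v(27/7) + v(32/7) + v(37/7) + ...].
Sum ≈ -95.2041.

-95.2041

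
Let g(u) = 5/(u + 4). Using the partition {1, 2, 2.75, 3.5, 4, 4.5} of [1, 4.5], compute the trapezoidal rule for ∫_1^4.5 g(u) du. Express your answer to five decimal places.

Subinterval widths: 1, 0.75, 0.75, 0.5, 0.5.
g(1) = 1, g(2) = 5/6, g(2.75) = 20/27, g(3.5) = 2/3, g(4) = 0.625, g(4.5) = 10/17.
On each subinterval the trapezoid contributes (Δu_i/2)·[g(u_{i-1}) + g(u_i)].
Sum ≈ 2.66095.

2.66095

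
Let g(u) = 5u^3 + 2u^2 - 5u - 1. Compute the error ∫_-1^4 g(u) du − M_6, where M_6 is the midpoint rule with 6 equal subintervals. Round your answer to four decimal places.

Exact integral: ∫_-1^4 g(u) du ≈ 319.583333.
M_6 ≈ 312.494213.
Error ≈ 319.583333 − 312.494213 ≈ 7.0891.

7.0891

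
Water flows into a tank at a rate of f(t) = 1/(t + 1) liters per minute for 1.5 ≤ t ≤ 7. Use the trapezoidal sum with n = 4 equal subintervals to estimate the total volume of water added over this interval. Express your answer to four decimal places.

Δt = (7 − 1.5)/4 = 1.375.
f(1.5) = 0.4, f(2.875) = 8/31, f(4.25) = 4/21, f(5.625) = 8/53, f(7) = 0.125.
T_4 = (Δt/2)·[f(t_0) + 2f(t_1) + 2f(t_2) + 2f(t_3) + f(t_4)].
Sum ≈ 1.1852.

1.1852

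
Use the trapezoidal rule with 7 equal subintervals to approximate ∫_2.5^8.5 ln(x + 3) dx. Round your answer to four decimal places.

Δx = (8.5 − 2.5)/7 = 6/7.
f(2.5) ≈ 1.7047, f(47/14) ≈ 1.8496, f(59/14) ≈ 1.9761, f(71/14) ≈ 2.0883, f(83/14) ≈ 2.1893, f(95/14) ≈ 2.2809, f(107/14) ≈ 2.3649, f(8.5) ≈ 2.4423.
T_7 = (Δx/2)·[f(x_0) + 2f(x_1) + ... + 2f(x_{6}) + f(x_7)].
Sum ≈ 12.7051.

12.7051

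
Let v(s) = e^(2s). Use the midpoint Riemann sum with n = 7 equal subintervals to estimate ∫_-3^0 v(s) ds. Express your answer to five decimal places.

0.48381

Δs = (0 − (-3))/7 = 3/7.
Midpoints: -39/14, -33/14, -27/14, -1.5, -15/14, -9/14, -3/14.
v(-39/14) ≈ 0.00381, v(-33/14) ≈ 0.00897, v(-27/14) ≈ 0.02113, v(-1.5) ≈ 0.04979, v(-15/14) ≈ 0.11732, v(-9/14) ≈ 0.27645, v(-3/14) ≈ 0.65144.
Sum = Δs · [v(-39/14) + v(-33/14) + v(-27/14) + ...].
Sum ≈ 0.48381.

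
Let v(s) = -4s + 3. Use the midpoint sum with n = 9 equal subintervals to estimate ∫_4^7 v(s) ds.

-57

Δs = (7 − 4)/9 = 1/3.
Midpoints: 25/6, 4.5, 29/6, 31/6, 5.5, 35/6, 37/6, 6.5, 41/6.
v(25/6) = -41/3, v(4.5) = -15, v(29/6) = -49/3, v(31/6) = -53/3, v(5.5) = -19, v(35/6) = -61/3, v(37/6) = -65/3, v(6.5) = -23, v(41/6) = -73/3.
Sum = Δs · [v(25/6) + v(4.5) + v(29/6) + ...].
Sum = -57.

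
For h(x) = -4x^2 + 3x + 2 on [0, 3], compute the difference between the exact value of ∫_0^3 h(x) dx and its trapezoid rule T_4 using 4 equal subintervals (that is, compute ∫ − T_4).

Exact integral: ∫_0^3 h(x) dx = -16.5.
T_4 = -17.625.
Error = -16.5 − (-17.625) = 1.125.

1.125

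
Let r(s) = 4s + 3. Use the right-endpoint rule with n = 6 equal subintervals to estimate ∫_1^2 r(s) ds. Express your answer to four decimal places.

Δs = (2 − 1)/6 = 1/6.
Right endpoints: 7/6, 4/3, 1.5, 5/3, 11/6, 2.
r(7/6) = 23/3, r(4/3) = 25/3, r(1.5) = 9, r(5/3) = 29/3, r(11/6) = 31/3, r(2) = 11.
Sum = Δs · [r(7/6) + r(4/3) + r(1.5) + ...].
Sum ≈ 9.3333.

9.3333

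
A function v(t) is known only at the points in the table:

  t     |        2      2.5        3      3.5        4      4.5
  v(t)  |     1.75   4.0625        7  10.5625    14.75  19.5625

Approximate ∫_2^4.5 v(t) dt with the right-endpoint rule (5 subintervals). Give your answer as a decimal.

27.96875

Δt = 0.5.
Sum = 0.5·[4.0625 + 7 + 10.5625 + 14.75 + 19.5625] = 27.96875.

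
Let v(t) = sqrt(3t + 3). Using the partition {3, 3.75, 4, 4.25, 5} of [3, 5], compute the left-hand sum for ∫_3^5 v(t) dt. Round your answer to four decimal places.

7.4865

Subinterval widths: 0.75, 0.25, 0.25, 0.75.
Left endpoints: 3, 3.75, 4, 4.25.
v(3) ≈ 3.4641, v(3.75) ≈ 3.7749, v(4) ≈ 3.8730, v(4.25) ≈ 3.9686.
Sum = Σ Δt_i · v(t_i).
Sum ≈ 7.4865.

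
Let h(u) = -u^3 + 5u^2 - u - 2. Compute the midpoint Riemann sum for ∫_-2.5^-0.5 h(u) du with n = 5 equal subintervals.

Δu = (-0.5 − (-2.5))/5 = 0.4.
Midpoints: -2.3, -1.9, -1.5, -1.1, -0.7.
h(-2.3) = 38.917, h(-1.9) = 24.809, h(-1.5) = 14.125, h(-1.1) = 6.481, h(-0.7) = 1.493.
Sum = Δu · [h(-2.3) + h(-1.9) + h(-1.5) + h(-1.1) + h(-0.7)].
Sum = 34.33.

34.33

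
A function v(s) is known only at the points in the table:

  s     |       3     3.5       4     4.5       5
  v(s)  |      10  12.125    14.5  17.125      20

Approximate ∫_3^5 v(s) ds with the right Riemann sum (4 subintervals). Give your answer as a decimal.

Δs = 0.5.
Sum = 0.5·[12.125 + 14.5 + 17.125 + 20] = 31.875.

31.875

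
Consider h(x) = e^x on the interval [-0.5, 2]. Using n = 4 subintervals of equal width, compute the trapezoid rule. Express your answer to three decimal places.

7.002

Δx = (2 − (-0.5))/4 = 0.625.
h(-0.5) ≈ 0.607, h(0.125) ≈ 1.133, h(0.75) ≈ 2.117, h(1.375) ≈ 3.955, h(2) ≈ 7.389.
T_4 = (Δx/2)·[h(x_0) + 2h(x_1) + 2h(x_2) + 2h(x_3) + h(x_4)].
Sum ≈ 7.002.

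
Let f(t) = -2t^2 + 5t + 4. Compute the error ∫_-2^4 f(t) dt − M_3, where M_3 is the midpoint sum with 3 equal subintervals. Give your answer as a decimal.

Exact integral: ∫_-2^4 f(t) dt = 6.
M_3 = 10.
Error = 6 − 10 = -4.

-4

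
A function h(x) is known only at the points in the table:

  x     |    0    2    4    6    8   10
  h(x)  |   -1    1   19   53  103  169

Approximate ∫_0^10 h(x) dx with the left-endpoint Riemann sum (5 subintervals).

350

Δx = 2.
Sum = 2·[(-1) + 1 + 19 + 53 + 103] = 350.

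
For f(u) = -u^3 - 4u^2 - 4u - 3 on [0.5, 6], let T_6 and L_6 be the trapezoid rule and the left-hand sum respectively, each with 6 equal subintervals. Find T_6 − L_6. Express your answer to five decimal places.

T_6 ≈ -710.4087095.
L_6 ≈ -535.8410012.
T_6 − L_6 ≈ -174.56771.

-174.56771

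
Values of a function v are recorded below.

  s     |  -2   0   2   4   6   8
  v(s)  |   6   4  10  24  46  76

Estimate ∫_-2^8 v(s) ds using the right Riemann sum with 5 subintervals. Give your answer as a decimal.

320

Δs = 2.
Sum = 2·[4 + 10 + 24 + 46 + 76] = 320.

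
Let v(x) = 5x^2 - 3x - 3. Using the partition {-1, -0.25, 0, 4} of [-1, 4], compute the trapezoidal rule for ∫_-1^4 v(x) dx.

124.53125

Subinterval widths: 0.75, 0.25, 4.
v(-1) = 5, v(-0.25) = -1.9375, v(0) = -3, v(4) = 65.
On each subinterval the trapezoid contributes (Δx_i/2)·[v(x_{i-1}) + v(x_i)].
Sum = 124.53125.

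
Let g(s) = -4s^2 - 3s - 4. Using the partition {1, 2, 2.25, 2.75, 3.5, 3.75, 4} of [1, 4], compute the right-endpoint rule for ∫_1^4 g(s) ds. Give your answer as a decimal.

Subinterval widths: 1, 0.25, 0.5, 0.75, 0.25, 0.25.
Right endpoints: 2, 2.25, 2.75, 3.5, 3.75, 4.
g(2) = -26, g(2.25) = -31, g(2.75) = -42.5, g(3.5) = -63.5, g(3.75) = -71.5, g(4) = -80.
Sum = Σ Δs_i · g(s_i).
Sum = -140.5.

-140.5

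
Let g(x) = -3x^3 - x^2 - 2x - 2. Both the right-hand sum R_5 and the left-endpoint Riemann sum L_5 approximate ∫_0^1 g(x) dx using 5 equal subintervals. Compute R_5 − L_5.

R_5 = -4.72.
L_5 = -3.52.
R_5 − L_5 = -1.2.

-1.2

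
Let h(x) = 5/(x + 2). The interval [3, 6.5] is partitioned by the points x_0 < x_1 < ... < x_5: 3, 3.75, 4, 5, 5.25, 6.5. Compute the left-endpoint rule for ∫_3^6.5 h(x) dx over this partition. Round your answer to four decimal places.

Subinterval widths: 0.75, 0.25, 1, 0.25, 1.25.
Left endpoints: 3, 3.75, 4, 5, 5.25.
h(3) = 1, h(3.75) = 20/23, h(4) = 5/6, h(5) = 5/7, h(5.25) = 20/29.
Sum = Σ Δx_i · h(x_i).
Sum ≈ 2.8414.

2.8414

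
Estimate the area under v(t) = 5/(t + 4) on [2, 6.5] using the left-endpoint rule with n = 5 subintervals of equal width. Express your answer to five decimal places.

Δt = (6.5 − 2)/5 = 0.9.
Left endpoints: 2, 2.9, 3.8, 4.7, 5.6.
v(2) = 5/6, v(2.9) = 50/69, v(3.8) = 25/39, v(4.7) = 50/87, v(5.6) = 25/48.
Sum = Δt · [v(2) + v(2.9) + v(3.8) + v(4.7) + v(5.6)].
Sum ≈ 2.96509.

2.96509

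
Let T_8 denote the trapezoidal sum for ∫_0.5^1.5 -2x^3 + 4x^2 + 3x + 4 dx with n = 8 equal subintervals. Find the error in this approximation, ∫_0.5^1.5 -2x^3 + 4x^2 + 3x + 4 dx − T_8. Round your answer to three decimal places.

0.005

Exact integral: ∫_0.5^1.5 f(x) dx ≈ 8.83333.
T_8 = 8.828125.
Error ≈ 8.83333 − 8.828125 ≈ 0.005.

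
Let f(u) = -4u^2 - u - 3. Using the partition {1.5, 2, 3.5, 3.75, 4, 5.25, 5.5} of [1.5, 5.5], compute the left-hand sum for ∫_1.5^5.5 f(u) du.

Subinterval widths: 0.5, 1.5, 0.25, 0.25, 1.25, 0.25.
Left endpoints: 1.5, 2, 3.5, 3.75, 4, 5.25.
f(1.5) = -13.5, f(2) = -21, f(3.5) = -55.5, f(3.75) = -63, f(4) = -71, f(5.25) = -118.5.
Sum = Σ Δu_i · f(u_i).
Sum = -186.25.

-186.25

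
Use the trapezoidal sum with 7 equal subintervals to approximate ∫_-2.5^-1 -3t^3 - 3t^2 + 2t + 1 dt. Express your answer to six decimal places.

10.318240

Δt = (-1 − (-2.5))/7 = 3/14.
f(-2.5) = 24.125, f(-16/7) = 5687/343, f(-29/14) = 29221/2744, f(-13/7) = 2111/343, f(-23/14) = 8011/2744, f(-10/7) = 263/343, f(-17/14) = -1319/2744, f(-1) = -1.
T_7 = (Δt/2)·[f(t_0) + 2f(t_1) + ... + 2f(t_{6}) + f(t_7)].
Sum ≈ 10.318240.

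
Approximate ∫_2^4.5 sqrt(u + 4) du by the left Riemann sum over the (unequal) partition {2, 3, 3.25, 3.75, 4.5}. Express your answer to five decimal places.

6.54513

Subinterval widths: 1, 0.25, 0.5, 0.75.
Left endpoints: 2, 3, 3.25, 3.75.
f(2) ≈ 2.44949, f(3) ≈ 2.64575, f(3.25) ≈ 2.69258, f(3.75) ≈ 2.78388.
Sum = Σ Δu_i · f(u_i).
Sum ≈ 6.54513.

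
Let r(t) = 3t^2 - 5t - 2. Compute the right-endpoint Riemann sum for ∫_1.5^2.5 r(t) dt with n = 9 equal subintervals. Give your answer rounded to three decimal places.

0.645

Δt = (2.5 − 1.5)/9 = 1/9.
Right endpoints: 29/18, 31/18, 11/6, 35/18, 37/18, 13/6, 41/18, 43/18, 2.5.
r(29/18) = -245/108, r(31/18) = -185/108, r(11/6) = -13/12, r(35/18) = -41/108, r(37/18) = 43/108, r(13/6) = 1.25, r(41/18) = 235/108, r(43/18) = 343/108, r(2.5) = 4.25.
Sum = Δt · [r(29/18) + r(31/18) + r(11/6) + ...].
Sum ≈ 0.645.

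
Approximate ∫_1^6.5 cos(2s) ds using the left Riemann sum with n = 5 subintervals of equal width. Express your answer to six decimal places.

-0.864900

Δs = (6.5 − 1)/5 = 1.1.
Left endpoints: 1, 2.1, 3.2, 4.3, 5.4.
f(1) ≈ -0.416147, f(2.1) ≈ -0.490261, f(3.2) ≈ 0.993185, f(4.3) ≈ -0.678720, f(5.4) ≈ -0.194330.
Sum = Δs · [f(1) + f(2.1) + f(3.2) + f(4.3) + f(5.4)].
Sum ≈ -0.864900.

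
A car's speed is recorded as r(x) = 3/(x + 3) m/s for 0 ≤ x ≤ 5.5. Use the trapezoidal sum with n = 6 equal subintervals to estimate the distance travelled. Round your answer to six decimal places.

Δx = (5.5 − 0)/6 = 11/12.
r(0) = 1, r(11/12) = 36/47, r(11/6) = 18/29, r(2.75) = 12/23, r(11/3) = 0.45, r(55/12) = 36/91, r(5.5) = 6/17.
T_6 = (Δx/2)·[r(x_0) + 2r(x_1) + ... + 2r(x_{5}) + r(x_6)].
Sum ≈ 3.144589.

3.144589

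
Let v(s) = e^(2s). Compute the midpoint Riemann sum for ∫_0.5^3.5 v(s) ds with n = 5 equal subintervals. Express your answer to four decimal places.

Δs = (3.5 − 0.5)/5 = 0.6.
Midpoints: 0.8, 1.4, 2, 2.6, 3.2.
v(0.8) ≈ 4.9530, v(1.4) ≈ 16.4446, v(2) ≈ 54.5982, v(2.6) ≈ 181.2722, v(3.2) ≈ 601.8450.
Sum = Δs · [v(0.8) + v(1.4) + v(2) + v(2.6) + v(3.2)].
Sum ≈ 515.4679.

515.4679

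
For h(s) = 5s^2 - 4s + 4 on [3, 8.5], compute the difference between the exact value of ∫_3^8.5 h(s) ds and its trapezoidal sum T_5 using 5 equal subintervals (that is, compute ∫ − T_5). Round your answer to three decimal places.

Exact integral: ∫_3^8.5 h(s) ds ≈ 874.04167.
T_5 = 879.5875.
Error ≈ 874.04167 − 879.5875 ≈ -5.546.

-5.546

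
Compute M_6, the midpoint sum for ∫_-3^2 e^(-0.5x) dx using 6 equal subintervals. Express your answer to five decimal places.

Δx = (2 − (-3))/6 = 5/6.
Midpoints: -31/12, -1.75, -11/12, -1/12, 0.75, 19/12.
f(-31/12) ≈ 3.63885, f(-1.75) ≈ 2.39888, f(-11/12) ≈ 1.58144, f(-1/12) ≈ 1.04255, f(0.75) ≈ 0.68729, f(19/12) ≈ 0.45309.
Sum = Δx · [f(-31/12) + f(-1.75) + f(-11/12) + ...].
Sum ≈ 8.16840.

8.16840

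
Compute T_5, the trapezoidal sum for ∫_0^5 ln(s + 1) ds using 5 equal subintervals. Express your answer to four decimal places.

Δs = (5 − 0)/5 = 1.
f(0) ≈ 0.0000, f(1) ≈ 0.6931, f(2) ≈ 1.0986, f(3) ≈ 1.3863, f(4) ≈ 1.6094, f(5) ≈ 1.7918.
T_5 = (Δs/2)·[f(s_0) + 2f(s_1) + ... + 2f(s_{4}) + f(s_5)].
Sum ≈ 5.6834.

5.6834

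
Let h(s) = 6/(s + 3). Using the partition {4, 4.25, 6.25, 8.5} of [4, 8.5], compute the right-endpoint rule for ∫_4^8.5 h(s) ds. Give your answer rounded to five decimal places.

Subinterval widths: 0.25, 2, 2.25.
Right endpoints: 4.25, 6.25, 8.5.
h(4.25) = 24/29, h(6.25) = 24/37, h(8.5) = 12/23.
Sum = Σ Δs_i · h(s_i).
Sum ≈ 2.67811.

2.67811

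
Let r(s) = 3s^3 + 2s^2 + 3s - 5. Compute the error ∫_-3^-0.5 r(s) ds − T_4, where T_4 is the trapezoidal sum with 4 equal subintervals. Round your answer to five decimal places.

Exact integral: ∫_-3^-0.5 r(s) ds ≈ -68.4114583.
T_4 ≈ -70.6494141.
Error ≈ -68.4114583 − (-70.6494141) ≈ 2.23796.

2.23796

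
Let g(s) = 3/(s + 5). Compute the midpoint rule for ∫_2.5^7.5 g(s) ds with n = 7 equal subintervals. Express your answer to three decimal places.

1.532

Δs = (7.5 − 2.5)/7 = 5/7.
Midpoints: 20/7, 25/7, 30/7, 5, 40/7, 45/7, 50/7.
g(20/7) = 21/55, g(25/7) = 0.35, g(30/7) = 21/65, g(5) = 0.3, g(40/7) = 0.28, g(45/7) = 0.2625, g(50/7) = 21/85.
Sum = Δs · [g(20/7) + g(25/7) + g(30/7) + ...].
Sum ≈ 1.532.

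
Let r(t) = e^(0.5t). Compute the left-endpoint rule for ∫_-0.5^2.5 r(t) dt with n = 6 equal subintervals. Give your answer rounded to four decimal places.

Δt = (2.5 − (-0.5))/6 = 0.5.
Left endpoints: -0.5, 0, 0.5, 1, 1.5, 2.
r(-0.5) ≈ 0.7788, r(0) ≈ 1.0000, r(0.5) ≈ 1.2840, r(1) ≈ 1.6487, r(1.5) ≈ 2.1170, r(2) ≈ 2.7183.
Sum = Δt · [r(-0.5) + r(0) + r(0.5) + ...].
Sum ≈ 4.7734.

4.7734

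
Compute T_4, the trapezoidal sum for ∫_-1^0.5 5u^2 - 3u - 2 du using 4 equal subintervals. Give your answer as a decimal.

0.17578125

Δu = (0.5 − (-1))/4 = 0.375.
f(-1) = 6, f(-0.625) = 1.828125, f(-0.25) = -0.9375, f(0.125) = -2.296875, f(0.5) = -2.25.
T_4 = (Δu/2)·[f(u_0) + 2f(u_1) + 2f(u_2) + 2f(u_3) + f(u_4)].
Sum = 0.17578125.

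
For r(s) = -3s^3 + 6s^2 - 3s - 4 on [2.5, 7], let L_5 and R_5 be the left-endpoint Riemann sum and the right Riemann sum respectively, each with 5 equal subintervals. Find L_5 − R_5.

665.2125

L_5 = -888.5475.
R_5 = -1553.76.
L_5 − R_5 = 665.2125.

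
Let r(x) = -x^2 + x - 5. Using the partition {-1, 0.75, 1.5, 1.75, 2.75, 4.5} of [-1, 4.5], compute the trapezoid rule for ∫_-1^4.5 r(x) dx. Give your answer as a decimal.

-50.609375

Subinterval widths: 1.75, 0.75, 0.25, 1, 1.75.
r(-1) = -7, r(0.75) = -4.8125, r(1.5) = -5.75, r(1.75) = -6.3125, r(2.75) = -9.8125, r(4.5) = -20.75.
On each subinterval the trapezoid contributes (Δx_i/2)·[r(x_{i-1}) + r(x_i)].
Sum = -50.609375.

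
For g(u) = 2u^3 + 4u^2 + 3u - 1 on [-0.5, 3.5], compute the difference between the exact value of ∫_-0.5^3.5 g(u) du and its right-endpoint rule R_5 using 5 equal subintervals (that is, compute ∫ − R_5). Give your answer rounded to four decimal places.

Exact integral: ∫_-0.5^3.5 g(u) du ≈ 146.333333.
R_5 = 210.28.
Error ≈ 146.333333 − 210.28 ≈ -63.9467.

-63.9467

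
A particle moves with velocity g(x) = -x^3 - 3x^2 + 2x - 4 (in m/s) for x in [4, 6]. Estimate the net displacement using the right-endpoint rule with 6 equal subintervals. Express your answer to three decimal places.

Δx = (6 − 4)/6 = 1/3.
Right endpoints: 13/3, 14/3, 5, 16/3, 17/3, 6.
g(13/3) = -3592/27, g(14/3) = -4364/27, g(5) = -194, g(16/3) = -6220/27, g(17/3) = -7316/27, g(6) = -316.
Sum = Δx · [g(13/3) + g(14/3) + g(5) + ...].
Sum ≈ -435.333.

-435.333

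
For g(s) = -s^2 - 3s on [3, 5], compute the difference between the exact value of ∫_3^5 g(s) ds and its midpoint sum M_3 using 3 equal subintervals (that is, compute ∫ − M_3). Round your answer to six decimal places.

-0.074074

Exact integral: ∫_3^5 g(s) ds ≈ -56.66666667.
M_3 ≈ -56.59259259.
Error ≈ -56.66666667 − (-56.59259259) ≈ -0.074074.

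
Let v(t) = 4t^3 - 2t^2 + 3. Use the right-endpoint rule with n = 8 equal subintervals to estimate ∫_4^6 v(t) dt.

Δt = (6 − 4)/8 = 0.25.
Right endpoints: 4.25, 4.5, 4.75, 5, 5.25, 5.5, 5.75, 6.
v(4.25) = 273.9375, v(4.5) = 327, v(4.75) = 386.5625, v(5) = 453, v(5.25) = 526.6875, v(5.5) = 608, v(5.75) = 697.3125, v(6) = 795.
Sum = Δt · [v(4.25) + v(4.5) + v(4.75) + ...].
Sum = 1016.875.

1016.875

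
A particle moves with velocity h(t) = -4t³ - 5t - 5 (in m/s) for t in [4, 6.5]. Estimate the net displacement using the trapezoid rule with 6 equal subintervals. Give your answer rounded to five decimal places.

-1611.74479

Δt = (6.5 − 4)/6 = 5/12.
h(4) = -281, h(53/12) = -160577/432, h(29/6) = -12982/27, h(5.25) = -610.0625, h(17/3) = -20552/27, h(73/12) = -404317/432, h(6.5) = -1136.
T_6 = (Δt/2)·[h(t_0) + 2h(t_1) + ... + 2h(t_{5}) + h(t_6)].
Sum ≈ -1611.74479.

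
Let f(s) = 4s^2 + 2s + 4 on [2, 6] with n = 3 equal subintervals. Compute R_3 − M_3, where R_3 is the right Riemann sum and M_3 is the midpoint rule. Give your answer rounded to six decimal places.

97.777778

R_3 ≈ 420.74074074.
M_3 ≈ 322.96296296.
R_3 − M_3 ≈ 97.777778.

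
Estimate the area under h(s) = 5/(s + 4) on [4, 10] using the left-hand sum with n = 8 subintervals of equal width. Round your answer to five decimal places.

2.90099

Δs = (10 − 4)/8 = 0.75.
Left endpoints: 4, 4.75, 5.5, 6.25, 7, 7.75, 8.5, 9.25.
h(4) = 0.625, h(4.75) = 4/7, h(5.5) = 10/19, h(6.25) = 20/41, h(7) = 5/11, h(7.75) = 20/47, h(8.5) = 0.4, h(9.25) = 20/53.
Sum = Δs · [h(4) + h(4.75) + h(5.5) + ...].
Sum ≈ 2.90099.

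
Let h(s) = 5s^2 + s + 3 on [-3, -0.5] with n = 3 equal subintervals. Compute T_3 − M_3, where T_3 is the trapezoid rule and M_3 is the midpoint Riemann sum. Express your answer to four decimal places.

T_3 ≈ 49.363426.
M_3 ≈ 47.193287.
T_3 − M_3 ≈ 2.1701.

2.1701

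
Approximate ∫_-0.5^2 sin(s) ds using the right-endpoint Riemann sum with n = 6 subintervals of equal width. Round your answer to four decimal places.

1.5643

Δs = (2 − (-0.5))/6 = 5/12.
Right endpoints: -1/12, 1/3, 0.75, 7/6, 19/12, 2.
f(-1/12) ≈ -0.0832, f(1/3) ≈ 0.3272, f(0.75) ≈ 0.6816, f(7/6) ≈ 0.9194, f(19/12) ≈ 0.9999, f(2) ≈ 0.9093.
Sum = Δs · [f(-1/12) + f(1/3) + f(0.75) + ...].
Sum ≈ 1.5643.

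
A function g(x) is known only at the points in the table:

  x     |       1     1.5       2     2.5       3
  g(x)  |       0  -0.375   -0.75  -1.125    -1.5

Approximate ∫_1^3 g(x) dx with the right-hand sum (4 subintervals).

-1.875

Δx = 0.5.
Sum = 0.5·[(-0.375) + (-0.75) + (-1.125) + (-1.5)] = -1.875.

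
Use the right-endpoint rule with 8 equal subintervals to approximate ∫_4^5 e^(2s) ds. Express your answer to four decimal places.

Δs = (5 − 4)/8 = 0.125.
Right endpoints: 4.125, 4.25, 4.375, 4.5, 4.625, 4.75, 4.875, 5.
f(4.125) ≈ 3827.6258, f(4.25) ≈ 4914.7688, f(4.375) ≈ 6310.6881, f(4.5) ≈ 8103.0839, f(4.625) ≈ 10404.5657, f(4.75) ≈ 13359.7268, f(4.875) ≈ 17154.2288, f(5) ≈ 22026.4658.
Sum = Δs · [f(4.125) + f(4.25) + f(4.375) + ...].
Sum ≈ 10762.6442.

10762.6442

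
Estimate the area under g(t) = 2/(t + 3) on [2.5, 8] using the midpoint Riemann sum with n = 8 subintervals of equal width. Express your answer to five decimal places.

1.38532

Δt = (8 − 2.5)/8 = 0.6875.
Midpoints: 2.84375, 3.53125, 4.21875, 4.90625, 5.59375, 6.28125, 6.96875, 7.65625.
g(2.84375) = 64/187, g(3.53125) = 64/209, g(4.21875) = 64/231, g(4.90625) = 64/253, g(5.59375) = 64/275, g(6.28125) = 64/297, g(6.96875) = 64/319, g(7.65625) = 64/341.
Sum = Δt · [g(2.84375) + g(3.53125) + g(4.21875) + ...].
Sum ≈ 1.38532.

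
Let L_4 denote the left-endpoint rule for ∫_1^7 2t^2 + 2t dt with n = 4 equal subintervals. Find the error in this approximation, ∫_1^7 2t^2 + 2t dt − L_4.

Exact integral: ∫_1^7 f(t) dt = 276.
L_4 = 199.5.
Error = 276 − 199.5 = 76.5.

76.5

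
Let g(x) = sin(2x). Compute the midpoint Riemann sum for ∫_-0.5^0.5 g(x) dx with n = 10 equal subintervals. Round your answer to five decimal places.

Δx = (0.5 − (-0.5))/10 = 0.1.
Midpoints: -0.45, -0.35, -0.25, -0.15, -0.05, 0.05, 0.15, 0.25, 0.35, 0.45.
g(-0.45) ≈ -0.78333, g(-0.35) ≈ -0.64422, g(-0.25) ≈ -0.47943, g(-0.15) ≈ -0.29552, g(-0.05) ≈ -0.09983, g(0.05) ≈ 0.09983, g(0.15) ≈ 0.29552, g(0.25) ≈ 0.47943, g(0.35) ≈ 0.64422, g(0.45) ≈ 0.78333.
Sum = Δx · [g(-0.45) + g(-0.35) + g(-0.25) + ...].
Sum ≈ 0.00000.

0.00000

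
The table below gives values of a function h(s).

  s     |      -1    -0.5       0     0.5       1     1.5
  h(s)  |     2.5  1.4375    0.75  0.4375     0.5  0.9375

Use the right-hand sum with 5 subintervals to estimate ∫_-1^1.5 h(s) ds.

Δs = 0.5.
Sum = 0.5·[1.4375 + 0.75 + 0.4375 + 0.5 + 0.9375] = 2.03125.

2.03125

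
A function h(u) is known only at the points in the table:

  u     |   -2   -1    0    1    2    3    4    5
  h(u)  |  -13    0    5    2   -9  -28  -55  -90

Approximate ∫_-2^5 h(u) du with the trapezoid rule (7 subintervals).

Δu = 1.
T_7 = (1/2)·[(-13) + 2·0 + 2·5 + 2·2 + 2·(-9) + 2·(-28) + 2·(-55) + (-90)] = -136.5.

-136.5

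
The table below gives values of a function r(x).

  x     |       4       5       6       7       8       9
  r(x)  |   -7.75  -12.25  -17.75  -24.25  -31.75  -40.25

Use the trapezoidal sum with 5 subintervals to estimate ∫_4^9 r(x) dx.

-110

Δx = 1.
T_5 = (1/2)·[(-7.75) + 2·(-12.25) + 2·(-17.75) + 2·(-24.25) + 2·(-31.75) + (-40.25)] = -110.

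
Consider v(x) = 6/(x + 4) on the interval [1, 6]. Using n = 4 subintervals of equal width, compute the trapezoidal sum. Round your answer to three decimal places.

Δx = (6 − 1)/4 = 1.25.
v(1) = 1.2, v(2.25) = 0.96, v(3.5) = 0.8, v(4.75) = 24/35, v(6) = 0.6.
T_4 = (Δx/2)·[v(x_0) + 2v(x_1) + 2v(x_2) + 2v(x_3) + v(x_4)].
Sum ≈ 4.182.

4.182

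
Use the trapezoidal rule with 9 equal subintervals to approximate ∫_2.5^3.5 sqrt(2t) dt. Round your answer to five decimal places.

2.44657

Δt = (3.5 − 2.5)/9 = 1/9.
f(2.5) ≈ 2.23607, f(47/18) ≈ 2.28522, f(49/18) ≈ 2.33333, f(17/6) ≈ 2.38048, f(53/18) ≈ 2.42670, f(55/18) ≈ 2.47207, f(19/6) ≈ 2.51661, f(59/18) ≈ 2.56038, f(61/18) ≈ 2.60342, f(3.5) ≈ 2.64575.
T_9 = (Δt/2)·[f(t_0) + 2f(t_1) + ... + 2f(t_{8}) + f(t_9)].
Sum ≈ 2.44657.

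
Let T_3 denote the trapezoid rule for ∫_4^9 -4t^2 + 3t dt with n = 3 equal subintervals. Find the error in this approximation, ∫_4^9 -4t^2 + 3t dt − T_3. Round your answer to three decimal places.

9.259

Exact integral: ∫_4^9 f(t) dt ≈ -789.16667.
T_3 ≈ -798.42593.
Error ≈ -789.16667 − (-798.42593) ≈ 9.259.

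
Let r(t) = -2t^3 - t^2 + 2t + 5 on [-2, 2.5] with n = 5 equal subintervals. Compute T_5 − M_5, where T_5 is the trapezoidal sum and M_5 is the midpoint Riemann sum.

T_5 = 3.825.
M_5 = 6.103125.
T_5 − M_5 = -2.278125.

-2.278125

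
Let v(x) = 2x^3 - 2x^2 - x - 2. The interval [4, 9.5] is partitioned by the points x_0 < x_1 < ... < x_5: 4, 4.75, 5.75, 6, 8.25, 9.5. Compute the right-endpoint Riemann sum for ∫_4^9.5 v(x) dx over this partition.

4617.109375

Subinterval widths: 0.75, 1, 0.25, 2.25, 1.25.
Right endpoints: 4.75, 5.75, 6, 8.25, 9.5.
v(4.75) = 162.46875, v(5.75) = 306.34375, v(6) = 352, v(8.25) = 976.65625, v(9.5) = 1522.75.
Sum = Σ Δx_i · v(x_i).
Sum = 4617.109375.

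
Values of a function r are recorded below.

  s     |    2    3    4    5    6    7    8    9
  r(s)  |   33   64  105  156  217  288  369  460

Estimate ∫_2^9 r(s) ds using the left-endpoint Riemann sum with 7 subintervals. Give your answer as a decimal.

1232

Δs = 1.
Sum = 1·[33 + 64 + 105 + 156 + 217 + 288 + 369] = 1232.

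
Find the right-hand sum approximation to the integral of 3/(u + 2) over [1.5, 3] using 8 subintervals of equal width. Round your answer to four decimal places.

1.0463

Δu = (3 − 1.5)/8 = 0.1875.
Right endpoints: 1.6875, 1.875, 2.0625, 2.25, 2.4375, 2.625, 2.8125, 3.
f(1.6875) = 48/59, f(1.875) = 24/31, f(2.0625) = 48/65, f(2.25) = 12/17, f(2.4375) = 48/71, f(2.625) = 24/37, f(2.8125) = 48/77, f(3) = 0.6.
Sum = Δu · [f(1.6875) + f(1.875) + f(2.0625) + ...].
Sum ≈ 1.0463.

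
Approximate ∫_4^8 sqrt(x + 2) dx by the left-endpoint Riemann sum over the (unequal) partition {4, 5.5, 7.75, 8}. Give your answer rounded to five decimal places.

10.61674

Subinterval widths: 1.5, 2.25, 0.25.
Left endpoints: 4, 5.5, 7.75.
f(4) ≈ 2.44949, f(5.5) ≈ 2.73861, f(7.75) ≈ 3.12250.
Sum = Σ Δx_i · f(x_i).
Sum ≈ 10.61674.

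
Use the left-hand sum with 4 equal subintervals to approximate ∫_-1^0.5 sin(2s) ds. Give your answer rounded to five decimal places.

Δs = (0.5 − (-1))/4 = 0.375.
Left endpoints: -1, -0.625, -0.25, 0.125.
f(-1) ≈ -0.90930, f(-0.625) ≈ -0.94898, f(-0.25) ≈ -0.47943, f(0.125) ≈ 0.24740.
Sum = Δs · [f(-1) + f(-0.625) + f(-0.25) + f(0.125)].
Sum ≈ -0.78386.

-0.78386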